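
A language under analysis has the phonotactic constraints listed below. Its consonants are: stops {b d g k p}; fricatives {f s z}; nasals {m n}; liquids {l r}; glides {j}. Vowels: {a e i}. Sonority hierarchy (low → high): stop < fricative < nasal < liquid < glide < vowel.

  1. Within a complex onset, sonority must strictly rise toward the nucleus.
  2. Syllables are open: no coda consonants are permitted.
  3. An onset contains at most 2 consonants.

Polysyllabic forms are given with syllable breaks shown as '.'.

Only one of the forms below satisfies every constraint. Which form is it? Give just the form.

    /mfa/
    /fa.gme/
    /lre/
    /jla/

/fa.gme/

/mfa/ — violates constraint 1: syllable 1 onset /mf/: /m/ (nasal, 3) → /f/ (fricative, 2) does not rise → illicit
/fa.gme/ — σ1 onset /f/, coda /∅/ ok; σ2 onset /gm/ (1→3 rises), coda /∅/ ok → licit
/lre/ — violates constraint 1: syllable 1 onset /lr/: /l/ (liquid, 4) → /r/ (liquid, 4) does not rise → illicit
/jla/ — violates constraint 1: syllable 1 onset /jl/: /j/ (glide, 5) → /l/ (liquid, 4) does not rise → illicit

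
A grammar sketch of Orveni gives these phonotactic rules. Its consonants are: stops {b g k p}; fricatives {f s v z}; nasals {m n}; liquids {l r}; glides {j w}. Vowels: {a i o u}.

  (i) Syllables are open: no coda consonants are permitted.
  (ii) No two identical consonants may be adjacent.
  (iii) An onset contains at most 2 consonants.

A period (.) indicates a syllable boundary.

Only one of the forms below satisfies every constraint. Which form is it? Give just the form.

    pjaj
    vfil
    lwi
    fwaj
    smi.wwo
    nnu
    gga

lwi

pjaj — violates constraint (i): syllable 1 coda /j/ has 1 consonant (> 0) → ill-formed
vfil — violates constraint (i): syllable 1 coda /l/ has 1 consonant (> 0) → ill-formed
lwi — σ1 onset /lw/ (2C), coda /∅/ ok → well-formed
fwaj — violates constraint (i): syllable 1 coda /j/ has 1 consonant (> 0) → ill-formed
smi.wwo — violates constraint (ii): adjacent identical consonants /ww/ → ill-formed
nnu — violates constraint (ii): adjacent identical consonants /nn/ → ill-formed
gga — violates constraint (ii): adjacent identical consonants /gg/ → ill-formed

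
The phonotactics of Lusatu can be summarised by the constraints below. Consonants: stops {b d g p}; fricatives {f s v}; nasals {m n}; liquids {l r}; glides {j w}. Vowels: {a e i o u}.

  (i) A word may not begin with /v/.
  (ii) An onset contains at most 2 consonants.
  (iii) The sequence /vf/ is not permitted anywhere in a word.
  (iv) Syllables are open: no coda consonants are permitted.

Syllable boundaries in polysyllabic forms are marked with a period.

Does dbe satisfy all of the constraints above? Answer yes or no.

yes

dbe — σ1 onset /db/ (2C), coda /∅/ ok → permitted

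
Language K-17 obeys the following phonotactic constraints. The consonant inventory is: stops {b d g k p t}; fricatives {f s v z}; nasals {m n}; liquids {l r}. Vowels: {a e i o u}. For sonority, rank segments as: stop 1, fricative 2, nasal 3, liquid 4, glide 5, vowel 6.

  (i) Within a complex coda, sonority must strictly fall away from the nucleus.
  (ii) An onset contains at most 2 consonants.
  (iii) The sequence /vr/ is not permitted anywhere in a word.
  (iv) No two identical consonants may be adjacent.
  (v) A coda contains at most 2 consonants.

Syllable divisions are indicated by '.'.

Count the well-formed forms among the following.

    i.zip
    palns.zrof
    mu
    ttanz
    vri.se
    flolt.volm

3

i.zip — σ1 onset /∅/, coda /∅/ ok; σ2 onset /z/, coda /p/ ok → well-formed
palns.zrof — violates constraint (v): syllable 1 coda /lns/ has 3 consonants (> 2) → ill-formed
mu — σ1 onset /m/, coda /∅/ ok → well-formed
ttanz — violates constraint (iv): adjacent identical consonants /tt/ → ill-formed
vri.se — violates constraint (iii): contains banned sequence /vr/ → ill-formed
flolt.volm — σ1 onset /fl/ (2C), coda /lt/ (4→1 falls) ok; σ2 onset /v/, coda /lm/ (4→3 falls) ok → well-formed
Well-formed: i.zip, mu, flolt.volm → 3.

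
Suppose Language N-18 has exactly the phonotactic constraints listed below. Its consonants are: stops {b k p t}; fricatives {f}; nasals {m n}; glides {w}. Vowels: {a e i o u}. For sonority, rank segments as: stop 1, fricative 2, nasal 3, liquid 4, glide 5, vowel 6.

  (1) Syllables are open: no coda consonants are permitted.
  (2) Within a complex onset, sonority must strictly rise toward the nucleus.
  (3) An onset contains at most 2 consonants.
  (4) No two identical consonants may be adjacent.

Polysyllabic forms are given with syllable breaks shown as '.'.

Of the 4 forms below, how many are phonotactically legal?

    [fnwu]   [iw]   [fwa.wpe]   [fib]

0

[fnwu] — violates constraint 3: syllable 1 onset /fnw/ has 3 consonants (> 2) → phonotactically illegal
[iw] — violates constraint 1: syllable 1 coda /w/ has 1 consonant (> 0) → phonotactically illegal
[fwa.wpe] — violates constraint 2: syllable 2 onset /wp/: /w/ (glide, 5) → /p/ (stop, 1) does not rise → phonotactically illegal
[fib] — violates constraint 1: syllable 1 coda /b/ has 1 consonant (> 0) → phonotactically illegal
No form is phonotactically legal → 0.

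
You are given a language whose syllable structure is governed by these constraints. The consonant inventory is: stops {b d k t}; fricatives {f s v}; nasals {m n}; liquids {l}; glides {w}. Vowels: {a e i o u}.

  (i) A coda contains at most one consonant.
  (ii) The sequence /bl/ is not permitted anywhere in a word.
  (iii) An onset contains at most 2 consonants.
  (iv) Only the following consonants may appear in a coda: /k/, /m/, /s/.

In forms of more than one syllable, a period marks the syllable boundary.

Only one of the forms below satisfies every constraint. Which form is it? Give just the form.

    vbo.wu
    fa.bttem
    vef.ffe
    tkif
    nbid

vbo.wu — σ1 onset /vb/ (2C), coda /∅/ ok; σ2 onset /w/, coda /∅/ ok → permitted
fa.bttem — violates constraint (iii): syllable 2 onset /btt/ has 3 consonants (> 2) → not permitted
vef.ffe — violates constraint (iv): syllable 1 coda contains /f/, which is not a licensed coda consonant → not permitted
tkif — violates constraint (iv): syllable 1 coda contains /f/, which is not a licensed coda consonant → not permitted
nbid — violates constraint (iv): syllable 1 coda contains /d/, which is not a licensed coda consonant → not permitted

vbo.wu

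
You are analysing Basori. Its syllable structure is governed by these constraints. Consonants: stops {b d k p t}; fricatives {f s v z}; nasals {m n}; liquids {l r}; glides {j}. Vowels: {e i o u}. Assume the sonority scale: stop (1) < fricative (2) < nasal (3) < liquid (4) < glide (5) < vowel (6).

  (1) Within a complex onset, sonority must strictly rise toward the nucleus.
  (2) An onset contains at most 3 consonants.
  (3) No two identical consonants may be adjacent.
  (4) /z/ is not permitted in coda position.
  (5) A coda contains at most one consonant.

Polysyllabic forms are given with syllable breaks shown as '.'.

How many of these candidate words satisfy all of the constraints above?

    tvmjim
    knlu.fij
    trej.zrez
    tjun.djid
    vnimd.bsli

2

tvmjim — violates constraint 2: syllable 1 onset /tvmj/ has 4 consonants (> 3) → not permitted
knlu.fij — σ1 onset /knl/ (1→3→4 rises), coda /∅/ ok; σ2 onset /f/, coda /j/ ok → permitted
trej.zrez — violates constraint 4: syllable 2 coda contains /z/ → not permitted
tjun.djid — σ1 onset /tj/ (1→5 rises), coda /n/ ok; σ2 onset /dj/ (1→5 rises), coda /d/ ok → permitted
vnimd.bsli — violates constraint 5: syllable 1 coda /md/ has 2 consonants (> 1) → not permitted
Permitted: knlu.fij, tjun.djid → 2.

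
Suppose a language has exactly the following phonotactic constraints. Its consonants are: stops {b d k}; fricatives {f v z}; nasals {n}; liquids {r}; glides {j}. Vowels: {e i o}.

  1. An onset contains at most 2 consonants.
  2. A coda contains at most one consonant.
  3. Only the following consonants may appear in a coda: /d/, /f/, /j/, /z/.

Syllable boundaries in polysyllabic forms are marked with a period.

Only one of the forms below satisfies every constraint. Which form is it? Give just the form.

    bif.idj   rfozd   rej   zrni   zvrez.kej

rej

bif.idj — violates constraint 2: syllable 2 coda /dj/ has 2 consonants (> 1) → ill-formed
rfozd — violates constraint 2: syllable 1 coda /zd/ has 2 consonants (> 1) → ill-formed
rej — σ1 onset /r/, coda /j/ ok → well-formed
zrni — violates constraint 1: syllable 1 onset /zrn/ has 3 consonants (> 2) → ill-formed
zvrez.kej — violates constraint 1: syllable 1 onset /zvr/ has 3 consonants (> 2) → ill-formed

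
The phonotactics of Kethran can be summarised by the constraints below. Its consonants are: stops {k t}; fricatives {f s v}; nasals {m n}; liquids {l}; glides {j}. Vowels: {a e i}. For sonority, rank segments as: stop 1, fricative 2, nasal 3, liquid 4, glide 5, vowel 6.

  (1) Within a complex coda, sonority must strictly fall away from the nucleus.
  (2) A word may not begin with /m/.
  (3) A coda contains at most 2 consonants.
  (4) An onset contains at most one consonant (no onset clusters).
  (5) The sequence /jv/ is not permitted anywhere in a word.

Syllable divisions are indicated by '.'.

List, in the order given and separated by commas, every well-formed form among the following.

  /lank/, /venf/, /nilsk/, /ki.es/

/lank/ — σ1 onset /l/, coda /nk/ (3→1 falls) ok → well-formed
/venf/ — σ1 onset /v/, coda /nf/ (3→2 falls) ok → well-formed
/nilsk/ — violates constraint 3: syllable 1 coda /lsk/ has 3 consonants (> 2) → ill-formed
/ki.es/ — σ1 onset /k/, coda /∅/ ok; σ2 onset /∅/, coda /s/ ok → well-formed

/lank/, /venf/, /ki.es/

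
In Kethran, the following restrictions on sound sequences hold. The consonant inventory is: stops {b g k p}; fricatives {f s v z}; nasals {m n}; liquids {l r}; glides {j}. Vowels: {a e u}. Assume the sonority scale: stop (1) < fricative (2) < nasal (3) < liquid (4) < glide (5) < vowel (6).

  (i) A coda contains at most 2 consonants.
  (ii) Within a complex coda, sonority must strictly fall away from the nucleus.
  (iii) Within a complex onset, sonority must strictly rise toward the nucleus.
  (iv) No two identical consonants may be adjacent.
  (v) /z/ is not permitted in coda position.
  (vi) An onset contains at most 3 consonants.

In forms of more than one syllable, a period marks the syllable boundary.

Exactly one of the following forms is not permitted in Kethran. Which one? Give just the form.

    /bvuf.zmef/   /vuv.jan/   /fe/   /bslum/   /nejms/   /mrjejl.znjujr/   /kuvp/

/bvuf.zmef/ — σ1 onset /bv/ (1→2 rises), coda /f/ ok; σ2 onset /zm/ (2→3 rises), coda /f/ ok → permitted
/vuv.jan/ — σ1 onset /v/, coda /v/ ok; σ2 onset /j/, coda /n/ ok → permitted
/fe/ — σ1 onset /f/, coda /∅/ ok → permitted
/bslum/ — σ1 onset /bsl/ (1→2→4 rises), coda /m/ ok → permitted
/nejms/ — violates constraint (i): syllable 1 coda /jms/ has 3 consonants (> 2) → not permitted
/mrjejl.znjujr/ — σ1 onset /mrj/ (3→4→5 rises), coda /jl/ (5→4 falls) ok; σ2 onset /znj/ (2→3→5 rises), coda /jr/ (5→4 falls) ok → permitted
/kuvp/ — σ1 onset /k/, coda /vp/ (2→1 falls) ok → permitted

/nejms/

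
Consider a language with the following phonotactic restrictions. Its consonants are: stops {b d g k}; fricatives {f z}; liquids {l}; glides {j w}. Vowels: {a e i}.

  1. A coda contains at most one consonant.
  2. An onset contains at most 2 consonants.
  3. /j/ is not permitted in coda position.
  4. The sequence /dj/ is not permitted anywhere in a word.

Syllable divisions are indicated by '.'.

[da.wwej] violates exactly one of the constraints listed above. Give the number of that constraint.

[da.wwej]: syllable 2 coda contains /j/.
This is a violation of constraint 3: "/j/ is not permitted in coda position."
The remaining constraints (1, 2, 4) are satisfied.

3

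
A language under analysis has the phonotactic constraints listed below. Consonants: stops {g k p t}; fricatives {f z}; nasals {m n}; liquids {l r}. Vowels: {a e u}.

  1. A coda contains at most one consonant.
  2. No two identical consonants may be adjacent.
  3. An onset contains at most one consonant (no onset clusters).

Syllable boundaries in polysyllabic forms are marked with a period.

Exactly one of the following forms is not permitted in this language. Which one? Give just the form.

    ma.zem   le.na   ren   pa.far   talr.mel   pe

talr.mel

ma.zem — σ1 onset /m/, coda /∅/ ok; σ2 onset /z/, coda /m/ ok → permitted
le.na — σ1 onset /l/, coda /∅/ ok; σ2 onset /n/, coda /∅/ ok → permitted
ren — σ1 onset /r/, coda /n/ ok → permitted
pa.far — σ1 onset /p/, coda /∅/ ok; σ2 onset /f/, coda /r/ ok → permitted
talr.mel — violates constraint 1: syllable 1 coda /lr/ has 2 consonants (> 1) → not permitted
pe — σ1 onset /p/, coda /∅/ ok → permitted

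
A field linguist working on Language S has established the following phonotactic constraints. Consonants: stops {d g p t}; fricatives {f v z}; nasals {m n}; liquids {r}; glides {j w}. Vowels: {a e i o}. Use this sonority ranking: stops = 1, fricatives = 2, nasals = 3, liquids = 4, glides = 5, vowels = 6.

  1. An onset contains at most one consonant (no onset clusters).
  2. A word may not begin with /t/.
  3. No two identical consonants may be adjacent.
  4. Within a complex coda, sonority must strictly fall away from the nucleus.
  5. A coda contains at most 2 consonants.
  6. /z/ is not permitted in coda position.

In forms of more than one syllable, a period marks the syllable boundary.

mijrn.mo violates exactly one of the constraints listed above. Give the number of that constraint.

5

mijrn.mo: syllable 1 coda /jrn/ has 3 consonants (> 2).
This is a violation of constraint 5: "A coda contains at most 2 consonants."
The remaining constraints (1, 2, 3, 4, 6) are satisfied.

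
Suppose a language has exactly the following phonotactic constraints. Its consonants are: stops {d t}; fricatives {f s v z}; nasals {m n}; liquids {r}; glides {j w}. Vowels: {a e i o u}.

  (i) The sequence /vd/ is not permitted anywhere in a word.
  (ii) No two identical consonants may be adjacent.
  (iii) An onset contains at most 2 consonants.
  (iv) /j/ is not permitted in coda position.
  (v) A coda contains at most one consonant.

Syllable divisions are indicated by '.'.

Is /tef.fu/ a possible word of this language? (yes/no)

/tef.fu/ — violates constraint (ii): adjacent identical consonants /ff/ → not permitted

no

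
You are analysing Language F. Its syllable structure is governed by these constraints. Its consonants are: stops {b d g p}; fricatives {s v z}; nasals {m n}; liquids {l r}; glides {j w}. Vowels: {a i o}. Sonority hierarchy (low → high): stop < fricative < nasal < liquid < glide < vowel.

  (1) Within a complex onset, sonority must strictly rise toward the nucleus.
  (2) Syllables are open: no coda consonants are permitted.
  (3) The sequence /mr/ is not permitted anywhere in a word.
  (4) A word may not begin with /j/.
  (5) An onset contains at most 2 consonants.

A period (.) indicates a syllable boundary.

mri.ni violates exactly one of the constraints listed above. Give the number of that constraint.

3

mri.ni: contains banned sequence /mr/.
This is a violation of constraint 3: "The sequence /mr/ is not permitted anywhere in a word."
The remaining constraints (1, 2, 4, 5) are satisfied.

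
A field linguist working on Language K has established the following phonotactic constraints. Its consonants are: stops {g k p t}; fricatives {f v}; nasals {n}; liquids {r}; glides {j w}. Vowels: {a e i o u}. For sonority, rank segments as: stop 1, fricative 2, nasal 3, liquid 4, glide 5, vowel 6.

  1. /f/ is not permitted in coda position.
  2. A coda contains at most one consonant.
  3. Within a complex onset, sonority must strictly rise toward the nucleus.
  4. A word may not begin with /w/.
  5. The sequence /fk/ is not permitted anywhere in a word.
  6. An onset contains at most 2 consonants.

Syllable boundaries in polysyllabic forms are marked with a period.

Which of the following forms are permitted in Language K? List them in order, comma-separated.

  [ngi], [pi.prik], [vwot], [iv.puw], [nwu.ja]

[pi.prik], [vwot], [iv.puw], [nwu.ja]

[ngi] — violates constraint 3: syllable 1 onset /ng/: /n/ (nasal, 3) → /g/ (stop, 1) does not rise → not permitted
[pi.prik] — σ1 onset /p/, coda /∅/ ok; σ2 onset /pr/ (1→4 rises), coda /k/ ok → permitted
[vwot] — σ1 onset /vw/ (2→5 rises), coda /t/ ok → permitted
[iv.puw] — σ1 onset /∅/, coda /v/ ok; σ2 onset /p/, coda /w/ ok → permitted
[nwu.ja] — σ1 onset /nw/ (3→5 rises), coda /∅/ ok; σ2 onset /j/, coda /∅/ ok → permitted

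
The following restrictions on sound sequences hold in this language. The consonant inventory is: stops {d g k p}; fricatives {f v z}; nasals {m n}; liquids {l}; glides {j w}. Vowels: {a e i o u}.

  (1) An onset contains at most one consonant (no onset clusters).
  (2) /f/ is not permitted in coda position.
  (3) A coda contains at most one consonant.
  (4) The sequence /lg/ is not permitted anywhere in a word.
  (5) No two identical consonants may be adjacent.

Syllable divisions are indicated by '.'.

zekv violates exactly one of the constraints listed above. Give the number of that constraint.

3

zekv: syllable 1 coda /kv/ has 2 consonants (> 1).
This is a violation of constraint 3: "A coda contains at most one consonant."
The remaining constraints (1, 2, 4, 5) are satisfied.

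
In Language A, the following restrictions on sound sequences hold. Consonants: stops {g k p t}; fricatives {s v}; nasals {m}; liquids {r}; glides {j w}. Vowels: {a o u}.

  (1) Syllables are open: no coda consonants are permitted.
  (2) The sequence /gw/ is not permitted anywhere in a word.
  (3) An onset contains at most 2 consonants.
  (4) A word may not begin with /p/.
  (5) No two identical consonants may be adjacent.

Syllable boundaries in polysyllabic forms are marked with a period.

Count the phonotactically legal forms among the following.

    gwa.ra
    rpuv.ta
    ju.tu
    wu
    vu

3

gwa.ra — violates constraint 2: contains banned sequence /gw/ → phonotactically illegal
rpuv.ta — violates constraint 1: syllable 1 coda /v/ has 1 consonant (> 0) → phonotactically illegal
ju.tu — σ1 onset /j/, coda /∅/ ok; σ2 onset /t/, coda /∅/ ok → phonotactically legal
wu — σ1 onset /w/, coda /∅/ ok → phonotactically legal
vu — σ1 onset /v/, coda /∅/ ok → phonotactically legal
Phonotactically legal: ju.tu, wu, vu → 3.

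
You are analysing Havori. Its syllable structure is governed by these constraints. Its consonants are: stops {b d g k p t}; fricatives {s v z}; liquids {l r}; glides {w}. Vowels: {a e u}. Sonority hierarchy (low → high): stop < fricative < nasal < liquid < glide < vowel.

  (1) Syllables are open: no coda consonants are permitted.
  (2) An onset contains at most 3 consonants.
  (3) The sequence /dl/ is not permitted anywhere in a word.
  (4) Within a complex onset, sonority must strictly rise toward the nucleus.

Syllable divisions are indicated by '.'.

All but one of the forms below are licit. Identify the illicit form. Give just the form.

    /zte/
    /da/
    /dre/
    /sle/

/zte/ — violates constraint 4: syllable 1 onset /zt/: /z/ (fricative, 2) → /t/ (stop, 1) does not rise → illicit
/da/ — σ1 onset /d/, coda /∅/ ok → licit
/dre/ — σ1 onset /dr/ (1→4 rises), coda /∅/ ok → licit
/sle/ — σ1 onset /sl/ (2→4 rises), coda /∅/ ok → licit

/zte/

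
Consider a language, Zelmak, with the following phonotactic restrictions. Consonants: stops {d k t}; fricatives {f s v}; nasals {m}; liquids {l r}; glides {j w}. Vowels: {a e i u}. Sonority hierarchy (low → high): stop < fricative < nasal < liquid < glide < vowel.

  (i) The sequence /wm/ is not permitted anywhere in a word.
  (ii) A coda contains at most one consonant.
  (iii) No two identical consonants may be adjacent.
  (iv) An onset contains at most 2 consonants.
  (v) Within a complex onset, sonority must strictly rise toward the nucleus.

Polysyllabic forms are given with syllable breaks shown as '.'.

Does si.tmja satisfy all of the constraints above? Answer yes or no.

si.tmja — violates constraint (iv): syllable 2 onset /tmj/ has 3 consonants (> 2) → illicit

no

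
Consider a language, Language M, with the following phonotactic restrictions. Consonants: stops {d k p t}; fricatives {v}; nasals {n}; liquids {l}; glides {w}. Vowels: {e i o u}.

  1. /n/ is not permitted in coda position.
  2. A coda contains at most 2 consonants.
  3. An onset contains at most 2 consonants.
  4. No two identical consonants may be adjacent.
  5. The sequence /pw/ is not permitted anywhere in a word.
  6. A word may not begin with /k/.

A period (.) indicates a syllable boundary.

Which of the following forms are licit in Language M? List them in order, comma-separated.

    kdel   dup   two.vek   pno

dup, two.vek, pno

kdel — violates constraint 6: word begins with /k/ → illicit
dup — σ1 onset /d/, coda /p/ ok → licit
two.vek — σ1 onset /tw/ (2C), coda /∅/ ok; σ2 onset /v/, coda /k/ ok → licit
pno — σ1 onset /pn/ (2C), coda /∅/ ok → licit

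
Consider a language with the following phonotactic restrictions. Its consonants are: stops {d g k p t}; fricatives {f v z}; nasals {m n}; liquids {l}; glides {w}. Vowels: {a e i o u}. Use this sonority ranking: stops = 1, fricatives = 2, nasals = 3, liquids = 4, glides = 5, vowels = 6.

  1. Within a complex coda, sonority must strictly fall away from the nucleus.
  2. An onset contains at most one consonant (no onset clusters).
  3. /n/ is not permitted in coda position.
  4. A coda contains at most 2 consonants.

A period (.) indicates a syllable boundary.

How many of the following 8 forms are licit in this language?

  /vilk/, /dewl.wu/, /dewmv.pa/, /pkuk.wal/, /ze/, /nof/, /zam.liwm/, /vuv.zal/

6

/vilk/ — σ1 onset /v/, coda /lk/ (4→1 falls) ok → licit
/dewl.wu/ — σ1 onset /d/, coda /wl/ (5→4 falls) ok; σ2 onset /w/, coda /∅/ ok → licit
/dewmv.pa/ — violates constraint 4: syllable 1 coda /wmv/ has 3 consonants (> 2) → illicit
/pkuk.wal/ — violates constraint 2: syllable 1 onset /pk/ has 2 consonants (> 1) → illicit
/ze/ — σ1 onset /z/, coda /∅/ ok → licit
/nof/ — σ1 onset /n/, coda /f/ ok → licit
/zam.liwm/ — σ1 onset /z/, coda /m/ ok; σ2 onset /l/, coda /wm/ (5→3 falls) ok → licit
/vuv.zal/ — σ1 onset /v/, coda /v/ ok; σ2 onset /z/, coda /l/ ok → licit
Licit: /vilk/, /dewl.wu/, /ze/, /nof/, /zam.liwm/, /vuv.zal/ → 6.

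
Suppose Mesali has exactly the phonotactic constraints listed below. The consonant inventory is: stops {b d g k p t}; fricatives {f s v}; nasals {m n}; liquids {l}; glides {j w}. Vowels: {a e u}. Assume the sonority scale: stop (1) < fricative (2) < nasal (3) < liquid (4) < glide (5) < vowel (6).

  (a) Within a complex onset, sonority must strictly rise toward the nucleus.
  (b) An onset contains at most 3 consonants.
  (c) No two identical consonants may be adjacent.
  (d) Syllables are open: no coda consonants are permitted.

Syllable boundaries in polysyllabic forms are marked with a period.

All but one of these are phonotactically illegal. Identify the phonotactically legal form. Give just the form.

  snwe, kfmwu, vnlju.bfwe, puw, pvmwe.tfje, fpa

snwe — σ1 onset /snw/ (2→3→5 rises), coda /∅/ ok → phonotactically legal
kfmwu — violates constraint (b): syllable 1 onset /kfmw/ has 4 consonants (> 3) → phonotactically illegal
vnlju.bfwe — violates constraint (b): syllable 1 onset /vnlj/ has 4 consonants (> 3) → phonotactically illegal
puw — violates constraint (d): syllable 1 coda /w/ has 1 consonant (> 0) → phonotactically illegal
pvmwe.tfje — violates constraint (b): syllable 1 onset /pvmw/ has 4 consonants (> 3) → phonotactically illegal
fpa — violates constraint (a): syllable 1 onset /fp/: /f/ (fricative, 2) → /p/ (stop, 1) does not rise → phonotactically illegal

snwe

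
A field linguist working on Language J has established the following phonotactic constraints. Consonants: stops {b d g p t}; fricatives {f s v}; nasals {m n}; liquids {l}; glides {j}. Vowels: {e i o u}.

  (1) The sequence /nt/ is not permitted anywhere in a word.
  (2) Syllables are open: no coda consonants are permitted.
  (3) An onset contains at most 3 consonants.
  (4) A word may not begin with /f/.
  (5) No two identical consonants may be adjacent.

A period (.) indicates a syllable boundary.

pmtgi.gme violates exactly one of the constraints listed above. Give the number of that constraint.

pmtgi.gme: syllable 1 onset /pmtg/ has 4 consonants (> 3).
This is a violation of constraint 3: "An onset contains at most 3 consonants."
The remaining constraints (1, 2, 4, 5) are satisfied.

3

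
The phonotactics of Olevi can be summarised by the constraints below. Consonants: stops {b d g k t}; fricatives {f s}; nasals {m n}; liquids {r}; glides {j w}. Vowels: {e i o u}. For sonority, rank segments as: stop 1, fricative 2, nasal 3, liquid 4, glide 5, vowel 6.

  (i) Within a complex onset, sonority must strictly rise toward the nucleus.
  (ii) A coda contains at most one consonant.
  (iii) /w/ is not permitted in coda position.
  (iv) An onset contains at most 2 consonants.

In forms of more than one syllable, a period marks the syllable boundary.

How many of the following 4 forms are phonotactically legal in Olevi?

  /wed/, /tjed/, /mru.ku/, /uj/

4

/wed/ — σ1 onset /w/, coda /d/ ok → phonotactically legal
/tjed/ — σ1 onset /tj/ (1→5 rises), coda /d/ ok → phonotactically legal
/mru.ku/ — σ1 onset /mr/ (3→4 rises), coda /∅/ ok; σ2 onset /k/, coda /∅/ ok → phonotactically legal
/uj/ — σ1 onset /∅/, coda /j/ ok → phonotactically legal
Phonotactically legal: /wed/, /tjed/, /mru.ku/, /uj/ → 4.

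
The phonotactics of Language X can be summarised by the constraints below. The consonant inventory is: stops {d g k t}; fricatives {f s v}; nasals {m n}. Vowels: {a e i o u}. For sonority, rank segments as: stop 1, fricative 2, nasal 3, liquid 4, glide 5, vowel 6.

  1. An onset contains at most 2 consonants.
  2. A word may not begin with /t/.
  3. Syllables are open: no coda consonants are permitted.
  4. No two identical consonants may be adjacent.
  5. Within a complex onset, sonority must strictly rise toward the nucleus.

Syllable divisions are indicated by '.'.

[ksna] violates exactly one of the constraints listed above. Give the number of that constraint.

[ksna]: syllable 1 onset /ksn/ has 3 consonants (> 2).
This is a violation of constraint 1: "An onset contains at most 2 consonants."
The remaining constraints (2, 3, 4, 5) are satisfied.

1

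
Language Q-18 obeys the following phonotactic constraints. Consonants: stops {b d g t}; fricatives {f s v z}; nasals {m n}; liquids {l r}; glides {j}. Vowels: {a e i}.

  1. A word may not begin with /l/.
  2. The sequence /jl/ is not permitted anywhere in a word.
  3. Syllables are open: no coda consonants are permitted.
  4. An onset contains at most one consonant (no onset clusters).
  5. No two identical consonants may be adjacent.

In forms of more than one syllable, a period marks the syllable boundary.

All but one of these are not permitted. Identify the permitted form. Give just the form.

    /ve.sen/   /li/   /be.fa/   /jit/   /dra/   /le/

/ve.sen/ — violates constraint 3: syllable 2 coda /n/ has 1 consonant (> 0) → not permitted
/li/ — violates constraint 1: word begins with /l/ → not permitted
/be.fa/ — σ1 onset /b/, coda /∅/ ok; σ2 onset /f/, coda /∅/ ok → permitted
/jit/ — violates constraint 3: syllable 1 coda /t/ has 1 consonant (> 0) → not permitted
/dra/ — violates constraint 4: syllable 1 onset /dr/ has 2 consonants (> 1) → not permitted
/le/ — violates constraint 1: word begins with /l/ → not permitted

/be.fa/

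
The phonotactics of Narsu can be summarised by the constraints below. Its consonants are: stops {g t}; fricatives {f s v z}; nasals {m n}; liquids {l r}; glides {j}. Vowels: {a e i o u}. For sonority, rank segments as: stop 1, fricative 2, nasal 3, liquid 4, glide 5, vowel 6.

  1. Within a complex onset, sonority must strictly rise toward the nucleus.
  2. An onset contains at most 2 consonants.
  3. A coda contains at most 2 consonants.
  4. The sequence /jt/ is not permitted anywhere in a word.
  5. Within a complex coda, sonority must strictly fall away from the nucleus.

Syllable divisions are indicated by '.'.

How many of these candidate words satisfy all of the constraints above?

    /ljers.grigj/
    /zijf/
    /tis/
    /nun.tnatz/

2

/ljers.grigj/ — violates constraint 5: syllable 2 coda /gj/: /g/ (stop, 1) → /j/ (glide, 5) does not fall → ill-formed
/zijf/ — σ1 onset /z/, coda /jf/ (5→2 falls) ok → well-formed
/tis/ — σ1 onset /t/, coda /s/ ok → well-formed
/nun.tnatz/ — violates constraint 5: syllable 2 coda /tz/: /t/ (stop, 1) → /z/ (fricative, 2) does not fall → ill-formed
Well-formed: /zijf/, /tis/ → 2.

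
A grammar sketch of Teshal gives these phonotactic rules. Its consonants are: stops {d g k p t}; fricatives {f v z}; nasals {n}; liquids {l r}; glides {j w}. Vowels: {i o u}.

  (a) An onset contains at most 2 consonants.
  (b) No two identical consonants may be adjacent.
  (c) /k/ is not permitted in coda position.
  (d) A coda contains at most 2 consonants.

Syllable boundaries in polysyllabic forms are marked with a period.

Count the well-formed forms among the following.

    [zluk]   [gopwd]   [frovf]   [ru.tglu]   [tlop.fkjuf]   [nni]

1

[zluk] — violates constraint (c): syllable 1 coda contains /k/ → ill-formed
[gopwd] — violates constraint (d): syllable 1 coda /pwd/ has 3 consonants (> 2) → ill-formed
[frovf] — σ1 onset /fr/ (2C), coda /vf/ (2C) ok → well-formed
[ru.tglu] — violates constraint (a): syllable 2 onset /tgl/ has 3 consonants (> 2) → ill-formed
[tlop.fkjuf] — violates constraint (a): syllable 2 onset /fkj/ has 3 consonants (> 2) → ill-formed
[nni] — violates constraint (b): adjacent identical consonants /nn/ → ill-formed
Well-formed: [frovf] → 1.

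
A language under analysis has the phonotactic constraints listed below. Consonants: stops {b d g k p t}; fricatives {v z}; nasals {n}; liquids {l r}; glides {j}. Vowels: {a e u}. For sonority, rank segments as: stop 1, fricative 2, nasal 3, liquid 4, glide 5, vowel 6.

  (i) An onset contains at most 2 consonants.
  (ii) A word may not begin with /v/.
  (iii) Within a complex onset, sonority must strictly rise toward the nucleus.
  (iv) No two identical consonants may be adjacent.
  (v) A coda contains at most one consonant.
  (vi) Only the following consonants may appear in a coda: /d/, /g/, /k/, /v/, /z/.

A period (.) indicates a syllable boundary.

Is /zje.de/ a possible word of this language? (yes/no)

/zje.de/ — σ1 onset /zj/ (2→5 rises), coda /∅/ ok; σ2 onset /d/, coda /∅/ ok → phonotactically legal

yes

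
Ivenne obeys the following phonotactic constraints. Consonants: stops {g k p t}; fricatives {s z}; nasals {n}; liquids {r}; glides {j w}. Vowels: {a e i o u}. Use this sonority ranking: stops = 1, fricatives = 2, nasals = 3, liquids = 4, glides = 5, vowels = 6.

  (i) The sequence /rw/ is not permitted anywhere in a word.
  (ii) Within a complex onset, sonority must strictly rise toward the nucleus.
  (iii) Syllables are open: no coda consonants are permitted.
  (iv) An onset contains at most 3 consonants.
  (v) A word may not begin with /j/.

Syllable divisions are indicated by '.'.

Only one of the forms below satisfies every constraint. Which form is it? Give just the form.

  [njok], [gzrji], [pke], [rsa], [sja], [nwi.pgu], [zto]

[njok] — violates constraint (iii): syllable 1 coda /k/ has 1 consonant (> 0) → not permitted
[gzrji] — violates constraint (iv): syllable 1 onset /gzrj/ has 4 consonants (> 3) → not permitted
[pke] — violates constraint (ii): syllable 1 onset /pk/: /p/ (stop, 1) → /k/ (stop, 1) does not rise → not permitted
[rsa] — violates constraint (ii): syllable 1 onset /rs/: /r/ (liquid, 4) → /s/ (fricative, 2) does not rise → not permitted
[sja] — σ1 onset /sj/ (2→5 rises), coda /∅/ ok → permitted
[nwi.pgu] — violates constraint (ii): syllable 2 onset /pg/: /p/ (stop, 1) → /g/ (stop, 1) does not rise → not permitted
[zto] — violates constraint (ii): syllable 1 onset /zt/: /z/ (fricative, 2) → /t/ (stop, 1) does not rise → not permitted

[sja]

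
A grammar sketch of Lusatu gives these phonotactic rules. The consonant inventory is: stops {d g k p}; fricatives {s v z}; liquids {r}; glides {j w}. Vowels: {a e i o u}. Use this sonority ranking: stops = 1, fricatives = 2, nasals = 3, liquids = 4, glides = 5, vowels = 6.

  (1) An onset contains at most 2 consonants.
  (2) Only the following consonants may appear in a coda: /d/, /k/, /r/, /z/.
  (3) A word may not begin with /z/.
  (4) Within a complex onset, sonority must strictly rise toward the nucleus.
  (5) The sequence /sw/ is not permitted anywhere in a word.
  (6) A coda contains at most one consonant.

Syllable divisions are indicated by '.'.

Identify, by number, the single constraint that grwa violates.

grwa: syllable 1 onset /grw/ has 3 consonants (> 2).
This is a violation of constraint 1: "An onset contains at most 2 consonants."
The remaining constraints (2, 3, 4, 5, 6) are satisfied.

1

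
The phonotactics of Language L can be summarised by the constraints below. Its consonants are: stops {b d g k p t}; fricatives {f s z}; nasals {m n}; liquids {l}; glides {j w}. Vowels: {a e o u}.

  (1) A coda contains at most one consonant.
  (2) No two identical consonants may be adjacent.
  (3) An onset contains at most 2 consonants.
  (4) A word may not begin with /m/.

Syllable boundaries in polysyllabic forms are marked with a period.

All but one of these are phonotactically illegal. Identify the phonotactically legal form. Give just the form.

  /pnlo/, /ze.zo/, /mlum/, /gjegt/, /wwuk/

/pnlo/ — violates constraint 3: syllable 1 onset /pnl/ has 3 consonants (> 2) → phonotactically illegal
/ze.zo/ — σ1 onset /z/, coda /∅/ ok; σ2 onset /z/, coda /∅/ ok → phonotactically legal
/mlum/ — violates constraint 4: word begins with /m/ → phonotactically illegal
/gjegt/ — violates constraint 1: syllable 1 coda /gt/ has 2 consonants (> 1) → phonotactically illegal
/wwuk/ — violates constraint 2: adjacent identical consonants /ww/ → phonotactically illegal

/ze.zo/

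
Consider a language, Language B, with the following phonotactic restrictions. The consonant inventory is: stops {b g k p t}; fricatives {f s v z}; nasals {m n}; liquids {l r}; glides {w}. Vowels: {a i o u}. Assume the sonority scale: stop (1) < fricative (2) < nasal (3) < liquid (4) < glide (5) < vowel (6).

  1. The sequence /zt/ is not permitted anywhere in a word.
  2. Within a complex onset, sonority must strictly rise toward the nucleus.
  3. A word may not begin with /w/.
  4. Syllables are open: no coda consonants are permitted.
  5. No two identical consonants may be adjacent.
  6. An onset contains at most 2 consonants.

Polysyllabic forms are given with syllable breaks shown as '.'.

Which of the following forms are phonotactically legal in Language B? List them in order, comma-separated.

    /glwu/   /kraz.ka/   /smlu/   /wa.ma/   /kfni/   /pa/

/glwu/ — violates constraint 6: syllable 1 onset /glw/ has 3 consonants (> 2) → phonotactically illegal
/kraz.ka/ — violates constraint 4: syllable 1 coda /z/ has 1 consonant (> 0) → phonotactically illegal
/smlu/ — violates constraint 6: syllable 1 onset /sml/ has 3 consonants (> 2) → phonotactically illegal
/wa.ma/ — violates constraint 3: word begins with /w/ → phonotactically illegal
/kfni/ — violates constraint 6: syllable 1 onset /kfn/ has 3 consonants (> 2) → phonotactically illegal
/pa/ — σ1 onset /p/, coda /∅/ ok → phonotactically legal

/pa/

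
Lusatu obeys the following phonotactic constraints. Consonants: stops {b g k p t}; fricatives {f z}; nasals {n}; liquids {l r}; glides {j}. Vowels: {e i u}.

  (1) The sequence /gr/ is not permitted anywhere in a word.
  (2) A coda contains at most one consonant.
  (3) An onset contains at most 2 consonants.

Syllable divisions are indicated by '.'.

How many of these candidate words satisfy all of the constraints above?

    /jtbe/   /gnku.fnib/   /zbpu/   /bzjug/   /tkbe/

0

/jtbe/ — violates constraint 3: syllable 1 onset /jtb/ has 3 consonants (> 2) → phonotactically illegal
/gnku.fnib/ — violates constraint 3: syllable 1 onset /gnk/ has 3 consonants (> 2) → phonotactically illegal
/zbpu/ — violates constraint 3: syllable 1 onset /zbp/ has 3 consonants (> 2) → phonotactically illegal
/bzjug/ — violates constraint 3: syllable 1 onset /bzj/ has 3 consonants (> 2) → phonotactically illegal
/tkbe/ — violates constraint 3: syllable 1 onset /tkb/ has 3 consonants (> 2) → phonotactically illegal
No form is phonotactically legal → 0.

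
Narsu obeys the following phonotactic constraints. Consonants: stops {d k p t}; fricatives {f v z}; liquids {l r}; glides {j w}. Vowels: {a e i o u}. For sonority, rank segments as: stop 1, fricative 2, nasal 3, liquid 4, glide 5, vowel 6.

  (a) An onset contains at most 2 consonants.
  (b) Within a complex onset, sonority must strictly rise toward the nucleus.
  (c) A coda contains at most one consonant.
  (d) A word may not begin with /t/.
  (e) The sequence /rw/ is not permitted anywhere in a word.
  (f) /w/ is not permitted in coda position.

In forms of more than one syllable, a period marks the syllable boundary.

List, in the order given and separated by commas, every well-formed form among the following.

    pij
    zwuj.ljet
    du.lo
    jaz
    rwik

pij, zwuj.ljet, du.lo, jaz

pij — σ1 onset /p/, coda /j/ ok → well-formed
zwuj.ljet — σ1 onset /zw/ (2→5 rises), coda /j/ ok; σ2 onset /lj/ (4→5 rises), coda /t/ ok → well-formed
du.lo — σ1 onset /d/, coda /∅/ ok; σ2 onset /l/, coda /∅/ ok → well-formed
jaz — σ1 onset /j/, coda /z/ ok → well-formed
rwik — violates constraint (e): contains banned sequence /rw/ → ill-formed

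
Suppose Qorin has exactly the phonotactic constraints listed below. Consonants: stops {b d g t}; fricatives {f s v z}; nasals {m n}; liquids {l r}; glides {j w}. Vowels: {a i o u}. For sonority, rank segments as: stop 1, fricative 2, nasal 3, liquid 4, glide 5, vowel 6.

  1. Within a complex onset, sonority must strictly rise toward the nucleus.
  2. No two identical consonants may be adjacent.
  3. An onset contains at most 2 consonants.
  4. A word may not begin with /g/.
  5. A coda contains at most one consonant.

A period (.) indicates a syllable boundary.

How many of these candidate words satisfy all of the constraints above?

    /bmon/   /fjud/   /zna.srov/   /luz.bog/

4

/bmon/ — σ1 onset /bm/ (1→3 rises), coda /n/ ok → phonotactically legal
/fjud/ — σ1 onset /fj/ (2→5 rises), coda /d/ ok → phonotactically legal
/zna.srov/ — σ1 onset /zn/ (2→3 rises), coda /∅/ ok; σ2 onset /sr/ (2→4 rises), coda /v/ ok → phonotactically legal
/luz.bog/ — σ1 onset /l/, coda /z/ ok; σ2 onset /b/, coda /g/ ok → phonotactically legal
Phonotactically legal: /bmon/, /fjud/, /zna.srov/, /luz.bog/ → 4.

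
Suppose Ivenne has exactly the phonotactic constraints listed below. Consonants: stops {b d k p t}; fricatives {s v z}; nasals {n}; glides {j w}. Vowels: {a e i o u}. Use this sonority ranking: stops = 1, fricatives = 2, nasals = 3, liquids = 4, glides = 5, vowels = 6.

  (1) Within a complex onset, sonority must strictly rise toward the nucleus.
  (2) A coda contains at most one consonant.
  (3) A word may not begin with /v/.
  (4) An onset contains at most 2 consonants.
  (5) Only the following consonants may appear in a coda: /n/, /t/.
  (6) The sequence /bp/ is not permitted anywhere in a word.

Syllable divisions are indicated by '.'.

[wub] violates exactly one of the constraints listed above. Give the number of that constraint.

5

[wub]: syllable 1 coda contains /b/, which is not a licensed coda consonant.
This is a violation of constraint 5: "Only the following consonants may appear in a coda: /n/, /t/."
The remaining constraints (1, 2, 3, 4, 6) are satisfied.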